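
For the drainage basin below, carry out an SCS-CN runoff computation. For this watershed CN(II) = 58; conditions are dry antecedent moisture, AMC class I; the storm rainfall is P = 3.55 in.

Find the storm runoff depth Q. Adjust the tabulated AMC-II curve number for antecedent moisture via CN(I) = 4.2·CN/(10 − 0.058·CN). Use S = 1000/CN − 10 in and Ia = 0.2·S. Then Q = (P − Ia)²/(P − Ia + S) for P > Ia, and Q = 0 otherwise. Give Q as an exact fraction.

Q = 3481/5834220 in ≈ 0.001 in

Adjust CN=58 to AMC I: 4.2·58/(10 − 0.058·58) → (1218/5) ÷ (1659/250) = 2900/79 ≈ 36.709
Max retention: S = 1000/(2900/79) − 10 = 500/29 in (≈ 17.241 in)
Initial abstraction Ia = S/5 = (500/29)/5 = 100/29 ≈ 3.448 in
Excess rainfall: 3.550 − 3.448 = 0.102 in; P > Ia so Q > 0
Q = (59/580)²/((59/580) + 500/29) = (3481/336400)/(10059/580) = 3481/5834220 in ≈ 0.001 in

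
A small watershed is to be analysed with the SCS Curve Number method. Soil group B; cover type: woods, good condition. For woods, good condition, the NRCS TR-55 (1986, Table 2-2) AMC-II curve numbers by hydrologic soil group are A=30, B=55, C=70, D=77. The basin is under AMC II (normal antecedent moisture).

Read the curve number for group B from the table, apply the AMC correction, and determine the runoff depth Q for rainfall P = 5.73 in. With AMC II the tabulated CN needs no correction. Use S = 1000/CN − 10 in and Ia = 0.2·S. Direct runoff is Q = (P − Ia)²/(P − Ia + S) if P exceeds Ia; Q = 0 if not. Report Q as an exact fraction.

NRCS table: woods, good condition, soil group B → CN(II) = 55
AMC II — tabulated CN = 55 applies directly.
Retention S: 1000/CN − 10 with CN=55.000 → S = 90/11 ≈ 8.182 in
Ia = 0.2S: 0.2·8.182 = 1.636 in (exactly 18/11)
P − Ia = 5.730 − 1.636 = 4503/1100 ≈ 4.094 in (> 0, runoff occurs)
Q: (4503/1100)² ÷ (13503/1100) = 6759003/4951100 in (≈ 1.365 in)

Q = 6759003/4951100 in ≈ 1.365 in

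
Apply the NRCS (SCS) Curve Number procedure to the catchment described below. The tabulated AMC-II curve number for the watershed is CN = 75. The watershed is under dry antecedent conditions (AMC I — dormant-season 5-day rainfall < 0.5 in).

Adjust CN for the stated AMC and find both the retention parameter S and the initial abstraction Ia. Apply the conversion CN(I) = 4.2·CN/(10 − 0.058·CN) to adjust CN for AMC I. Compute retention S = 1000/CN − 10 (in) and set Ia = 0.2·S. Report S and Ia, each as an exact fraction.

CN(I) from CN(II)=75: (4.2·75)/(10 − 0.058·75) = 6300/113 ≈ 55.752
Retention S: 1000/CN − 10 with CN=55.752 → S = 500/63 ≈ 7.937 in
Ia = 0.2·(500/63) = 100/63 in ≈ 1.587 in

S = 500/63 in ≈ 7.937 in; Ia = 100/63 in ≈ 1.587 in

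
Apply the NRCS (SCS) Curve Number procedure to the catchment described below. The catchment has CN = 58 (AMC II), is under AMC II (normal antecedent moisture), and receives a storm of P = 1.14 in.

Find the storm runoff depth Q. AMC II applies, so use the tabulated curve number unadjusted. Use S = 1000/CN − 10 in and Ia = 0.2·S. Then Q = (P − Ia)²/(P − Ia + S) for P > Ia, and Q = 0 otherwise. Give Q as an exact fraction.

Q = 0 in ≈ 0.000 in

CN(II) = 58; AMC II needs no correction.
Retention S: 1000/CN − 10 with CN=58.000 → S = 210/29 ≈ 7.241 in
Initial abstraction Ia = S/5 = (210/29)/5 = 42/29 ≈ 1.448 in
P = 1.140 ≤ Ia = 1.448 in: entire storm abstracted, Q = 0.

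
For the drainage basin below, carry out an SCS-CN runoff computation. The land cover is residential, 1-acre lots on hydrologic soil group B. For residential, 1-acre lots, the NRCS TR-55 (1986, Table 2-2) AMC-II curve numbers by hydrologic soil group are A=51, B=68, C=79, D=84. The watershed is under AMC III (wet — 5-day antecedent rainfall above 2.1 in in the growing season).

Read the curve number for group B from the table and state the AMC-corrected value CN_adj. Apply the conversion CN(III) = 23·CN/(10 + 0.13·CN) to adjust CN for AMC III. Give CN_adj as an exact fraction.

NRCS table: residential, 1-acre lots, soil group B → CN(II) = 68
Wet (AMC III): CN(III) = 23·68/(10 + 0.13·68) = 1564/(471/25) = 39100/471 ≈ 83.015

CN_adj = 39100/471 ≈ 83.015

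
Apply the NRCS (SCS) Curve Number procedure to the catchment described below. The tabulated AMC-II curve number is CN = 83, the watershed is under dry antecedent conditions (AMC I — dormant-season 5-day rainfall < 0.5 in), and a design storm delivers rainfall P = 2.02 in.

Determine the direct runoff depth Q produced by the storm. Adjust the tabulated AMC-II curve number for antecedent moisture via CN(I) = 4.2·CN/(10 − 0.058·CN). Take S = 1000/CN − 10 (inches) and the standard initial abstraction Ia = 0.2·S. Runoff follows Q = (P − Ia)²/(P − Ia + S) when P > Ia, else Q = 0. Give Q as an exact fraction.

Adjust CN=83 to AMC I: 4.2·83/(10 − 0.058·83) → (1743/5) ÷ (2593/500) = 174300/2593 ≈ 67.219
Max retention: S = 1000/(174300/2593) − 10 = 8500/1743 in (≈ 4.877 in)
Ia = 0.2·(8500/1743) = 1700/1743 in ≈ 0.975 in
P − Ia = 2.020 − 0.975 = 91043/87150 ≈ 1.045 in (> 0, runoff occurs)
Q = (91043/87150)²/((91043/87150) + 8500/1743) = (8288827849/7595122500)/(516043/87150) = 8288827849/44973147450 in ≈ 0.184 in

Q = 8288827849/44973147450 in ≈ 0.184 in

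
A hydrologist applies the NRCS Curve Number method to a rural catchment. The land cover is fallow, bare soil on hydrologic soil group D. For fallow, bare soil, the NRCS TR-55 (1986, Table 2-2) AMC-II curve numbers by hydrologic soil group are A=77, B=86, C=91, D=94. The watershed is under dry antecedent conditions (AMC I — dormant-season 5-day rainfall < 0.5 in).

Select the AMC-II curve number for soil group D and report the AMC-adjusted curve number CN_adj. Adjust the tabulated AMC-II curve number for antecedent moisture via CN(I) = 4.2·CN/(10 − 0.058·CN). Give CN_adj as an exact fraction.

NRCS table: fallow, bare soil, soil group D → CN(II) = 94
Adjust CN=94 to AMC I: 4.2·94/(10 − 0.058·94) → (1974/5) ÷ (1137/250) = 32900/379 ≈ 86.807

CN_adj = 32900/379 ≈ 86.807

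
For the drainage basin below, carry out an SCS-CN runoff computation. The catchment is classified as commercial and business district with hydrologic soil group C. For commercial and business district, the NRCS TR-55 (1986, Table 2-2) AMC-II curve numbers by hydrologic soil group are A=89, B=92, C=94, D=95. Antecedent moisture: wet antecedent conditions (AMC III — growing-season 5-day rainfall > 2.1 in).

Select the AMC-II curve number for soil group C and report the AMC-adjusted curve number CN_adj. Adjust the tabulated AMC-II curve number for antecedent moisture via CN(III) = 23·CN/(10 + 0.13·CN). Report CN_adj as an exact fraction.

CN_adj = 108100/1111 ≈ 97.300

NRCS table: commercial and business district, soil group C → CN(II) = 94
CN(III) from CN(II)=94: (23·94)/(10 + 0.13·94) = 108100/1111 ≈ 97.300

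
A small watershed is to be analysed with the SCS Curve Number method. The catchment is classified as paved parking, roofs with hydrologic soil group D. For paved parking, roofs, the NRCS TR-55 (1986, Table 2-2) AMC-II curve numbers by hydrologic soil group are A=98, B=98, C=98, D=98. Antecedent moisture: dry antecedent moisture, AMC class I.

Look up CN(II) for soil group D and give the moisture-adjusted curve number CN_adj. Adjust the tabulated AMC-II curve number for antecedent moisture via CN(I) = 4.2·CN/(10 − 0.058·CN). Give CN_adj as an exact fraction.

NRCS table: paved parking, roofs, soil group D → CN(II) = 98
Dry (AMC I): CN(I) = 4.2·98/(10 − 0.058·98) = (2058/5)/(1079/250) = 102900/1079 ≈ 95.366

CN_adj = 102900/1079 ≈ 95.366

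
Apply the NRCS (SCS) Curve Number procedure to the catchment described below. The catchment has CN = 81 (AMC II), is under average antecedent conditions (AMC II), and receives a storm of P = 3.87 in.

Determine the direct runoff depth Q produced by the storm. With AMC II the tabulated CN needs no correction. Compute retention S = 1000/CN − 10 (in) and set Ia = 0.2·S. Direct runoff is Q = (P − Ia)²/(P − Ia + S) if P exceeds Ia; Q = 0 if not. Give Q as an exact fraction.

Average conditions: CN = 81 (no AMC adjustment).
Retention S: 1000/CN − 10 with CN=81.000 → S = 190/81 ≈ 2.346 in
Ia = 0.2·(190/81) = 38/81 in ≈ 0.469 in
Excess rainfall: 3.870 − 0.469 = 3.401 in; P > Ia so Q > 0
Q = (27547/8100)²/((27547/8100) + 190/81) = (758837209/65610000)/(46547/8100) = 758837209/377030700 in ≈ 2.013 in

Q = 758837209/377030700 in ≈ 2.013 in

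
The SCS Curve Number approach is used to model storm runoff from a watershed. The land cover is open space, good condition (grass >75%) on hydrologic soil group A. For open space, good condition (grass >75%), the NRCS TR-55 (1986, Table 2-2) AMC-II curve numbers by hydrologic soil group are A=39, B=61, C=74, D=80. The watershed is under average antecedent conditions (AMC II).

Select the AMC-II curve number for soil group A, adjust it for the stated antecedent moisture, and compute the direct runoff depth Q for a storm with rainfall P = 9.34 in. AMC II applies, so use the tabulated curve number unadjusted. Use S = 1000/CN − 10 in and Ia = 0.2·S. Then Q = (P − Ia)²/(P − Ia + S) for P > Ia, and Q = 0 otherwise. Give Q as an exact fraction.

NRCS table: open space, good condition (grass >75%), soil group A → CN(II) = 39
Average conditions: CN = 39 (no AMC adjustment).
Retention S: 1000/CN − 10 with CN=39.000 → S = 610/39 ≈ 15.641 in
Ia = 0.2S: 0.2·15.641 = 3.128 in (exactly 122/39)
Since P=9.340 > Ia=3.128: effective rainfall P−Ia = 12113/1950 in
Runoff Q = (P−Ia)²/(P−Ia+S) = (6.212)²/(6.212+15.641) = 146724769/83095350 ≈ 1.766 in

Q = 146724769/83095350 in ≈ 1.766 in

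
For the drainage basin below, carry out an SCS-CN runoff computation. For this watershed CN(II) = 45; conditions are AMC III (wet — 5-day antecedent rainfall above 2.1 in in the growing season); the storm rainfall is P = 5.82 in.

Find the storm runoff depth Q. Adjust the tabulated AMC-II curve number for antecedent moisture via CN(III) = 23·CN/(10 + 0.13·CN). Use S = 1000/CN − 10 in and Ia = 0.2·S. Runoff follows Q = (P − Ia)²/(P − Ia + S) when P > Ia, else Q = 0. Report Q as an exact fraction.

Q = 2424282169/1078852950 in ≈ 2.247 in

Wet (AMC III): CN(III) = 23·45/(10 + 0.13·45) = 1035/(317/20) = 20700/317 ≈ 65.300
Retention S: 1000/CN − 10 with CN=65.300 → S = 1100/207 ≈ 5.314 in
Ia = 0.2S: 0.2·5.314 = 1.063 in (exactly 220/207)
Excess rainfall: 5.820 − 1.063 = 4.757 in; P > Ia so Q > 0
Q = (49237/10350)²/((49237/10350) + 1100/207) = (2424282169/107122500)/(104237/10350) = 2424282169/1078852950 in ≈ 2.247 in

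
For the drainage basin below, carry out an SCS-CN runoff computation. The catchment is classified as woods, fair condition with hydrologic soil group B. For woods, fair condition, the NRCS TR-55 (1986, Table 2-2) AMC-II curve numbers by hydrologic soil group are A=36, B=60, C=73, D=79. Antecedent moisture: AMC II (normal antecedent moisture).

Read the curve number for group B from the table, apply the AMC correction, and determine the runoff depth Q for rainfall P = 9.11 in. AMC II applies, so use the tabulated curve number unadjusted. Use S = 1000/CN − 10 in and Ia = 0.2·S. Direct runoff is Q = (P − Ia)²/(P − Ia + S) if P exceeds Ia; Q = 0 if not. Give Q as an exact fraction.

Q = 5442889/1299900 in ≈ 4.187 in

NRCS table: woods, fair condition, soil group B → CN(II) = 60
AMC II — tabulated CN = 60 applies directly.
Retention S: 1000/CN − 10 with CN=60.000 → S = 20/3 ≈ 6.667 in
Initial abstraction Ia = S/5 = (20/3)/5 = 4/3 ≈ 1.333 in
P − Ia = 9.110 − 1.333 = 2333/300 ≈ 7.777 in (> 0, runoff occurs)
Q = (2333/300)²/((2333/300) + 20/3) = (5442889/90000)/(4333/300) = 5442889/1299900 in ≈ 4.187 in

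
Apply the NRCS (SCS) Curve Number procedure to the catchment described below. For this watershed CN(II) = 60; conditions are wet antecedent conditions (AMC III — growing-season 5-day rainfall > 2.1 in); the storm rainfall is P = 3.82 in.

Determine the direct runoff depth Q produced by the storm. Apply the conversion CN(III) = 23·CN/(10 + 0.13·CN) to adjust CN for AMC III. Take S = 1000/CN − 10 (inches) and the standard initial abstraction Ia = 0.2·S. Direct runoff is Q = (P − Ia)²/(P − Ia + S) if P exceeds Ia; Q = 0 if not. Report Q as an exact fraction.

Wet (AMC III): CN(III) = 23·60/(10 + 0.13·60) = 1380/(89/5) = 6900/89 ≈ 77.528
S = 1000/(6900/89) − 10 = 200/69 in ≈ 2.899 in
Ia = 0.2·(200/69) = 40/69 in ≈ 0.580 in
Since P=3.820 > Ia=0.580: effective rainfall P−Ia = 11179/3450 in
Q = (11179/3450)²/((11179/3450) + 200/69) = (124970041/11902500)/(21179/3450) = 124970041/73067550 in ≈ 1.710 in

Q = 124970041/73067550 in ≈ 1.710 in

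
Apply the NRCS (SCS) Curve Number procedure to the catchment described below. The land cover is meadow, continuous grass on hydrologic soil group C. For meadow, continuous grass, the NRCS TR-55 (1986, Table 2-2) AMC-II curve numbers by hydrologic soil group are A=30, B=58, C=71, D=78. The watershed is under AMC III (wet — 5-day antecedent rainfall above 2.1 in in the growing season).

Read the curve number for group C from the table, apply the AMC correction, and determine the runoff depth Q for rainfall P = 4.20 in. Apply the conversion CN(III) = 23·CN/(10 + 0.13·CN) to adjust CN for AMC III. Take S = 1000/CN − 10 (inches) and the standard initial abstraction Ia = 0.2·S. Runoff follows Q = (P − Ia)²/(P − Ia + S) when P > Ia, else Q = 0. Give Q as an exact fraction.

NRCS table: meadow, continuous grass, soil group C → CN(II) = 71
Adjust CN=71 to AMC III: 23·71/(10 + 0.13·71) → 1633 ÷ (1923/100) = 163300/1923 ≈ 84.919
Retention S: 1000/CN − 10 with CN=84.919 → S = 2900/1633 ≈ 1.776 in
Ia = 0.2S: 0.2·1.776 = 0.355 in (exactly 580/1633)
P − Ia = 4.200 − 0.355 = 31393/8165 ≈ 3.845 in (> 0, runoff occurs)
Q: (31393/8165)² ÷ (45893/8165) = 985520449/374716345 in (≈ 2.630 in)

Q = 985520449/374716345 in ≈ 2.630 in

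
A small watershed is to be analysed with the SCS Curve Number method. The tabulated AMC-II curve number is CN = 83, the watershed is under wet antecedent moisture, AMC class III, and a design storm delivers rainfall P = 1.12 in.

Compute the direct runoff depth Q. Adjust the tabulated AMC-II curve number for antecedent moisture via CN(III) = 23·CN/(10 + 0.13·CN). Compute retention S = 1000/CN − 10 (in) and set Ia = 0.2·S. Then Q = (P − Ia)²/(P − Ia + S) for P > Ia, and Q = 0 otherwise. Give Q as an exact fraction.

Q = 505170576/1043411675 in ≈ 0.484 in

Wet (AMC III): CN(III) = 23·83/(10 + 0.13·83) = 1909/(2079/100) = 190900/2079 ≈ 91.823
Max retention: S = 1000/(190900/2079) − 10 = 1700/1909 in (≈ 0.891 in)
Ia = 0.2S: 0.2·0.891 = 0.178 in (exactly 340/1909)
Excess rainfall: 1.120 − 0.178 = 0.942 in; P > Ia so Q > 0
Q = (44952/47725)²/((44952/47725) + 1700/1909) = (2020682304/2277675625)/(87452/47725) = 505170576/1043411675 in ≈ 0.484 in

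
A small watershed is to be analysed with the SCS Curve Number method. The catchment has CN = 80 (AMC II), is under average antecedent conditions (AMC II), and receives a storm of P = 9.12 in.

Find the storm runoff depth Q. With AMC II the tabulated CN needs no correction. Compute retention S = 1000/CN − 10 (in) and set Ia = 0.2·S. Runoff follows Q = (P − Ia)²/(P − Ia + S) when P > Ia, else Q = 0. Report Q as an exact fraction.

AMC II — tabulated CN = 80 applies directly.
S = 1000/80 − 10 = 5/2 in ≈ 2.500 in
Ia = 0.2S: 0.2·2.500 = 0.500 in (exactly 1/2)
Since P=9.120 > Ia=0.500: effective rainfall P−Ia = 431/50 in
Runoff Q = (P−Ia)²/(P−Ia+S) = (8.620)²/(8.620+2.500) = 185761/27800 ≈ 6.682 in

Q = 185761/27800 in ≈ 6.682 in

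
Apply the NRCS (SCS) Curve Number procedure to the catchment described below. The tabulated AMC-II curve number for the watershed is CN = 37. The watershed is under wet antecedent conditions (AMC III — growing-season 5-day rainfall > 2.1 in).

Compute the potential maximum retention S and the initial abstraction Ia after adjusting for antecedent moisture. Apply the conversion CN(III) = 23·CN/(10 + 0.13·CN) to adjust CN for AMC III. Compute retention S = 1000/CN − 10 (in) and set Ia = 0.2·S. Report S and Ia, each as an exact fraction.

Wet (AMC III): CN(III) = 23·37/(10 + 0.13·37) = 851/(1481/100) = 85100/1481 ≈ 57.461
Max retention: S = 1000/(85100/1481) − 10 = 6300/851 in (≈ 7.403 in)
Ia = 0.2S: 0.2·7.403 = 1.481 in (exactly 1260/851)

S = 6300/851 in ≈ 7.403 in; Ia = 1260/851 in ≈ 1.481 in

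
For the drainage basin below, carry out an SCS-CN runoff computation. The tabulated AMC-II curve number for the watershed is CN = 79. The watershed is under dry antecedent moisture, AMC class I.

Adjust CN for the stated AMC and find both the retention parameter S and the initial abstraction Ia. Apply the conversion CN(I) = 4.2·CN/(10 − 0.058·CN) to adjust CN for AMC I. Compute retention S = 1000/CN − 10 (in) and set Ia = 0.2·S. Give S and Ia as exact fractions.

S = 500/79 in ≈ 6.329 in; Ia = 100/79 in ≈ 1.266 in

Adjust CN=79 to AMC I: 4.2·79/(10 − 0.058·79) → (1659/5) ÷ (2709/500) = 7900/129 ≈ 61.240
Retention S: 1000/CN − 10 with CN=61.240 → S = 500/79 ≈ 6.329 in
Initial abstraction Ia = S/5 = (500/79)/5 = 100/79 ≈ 1.266 in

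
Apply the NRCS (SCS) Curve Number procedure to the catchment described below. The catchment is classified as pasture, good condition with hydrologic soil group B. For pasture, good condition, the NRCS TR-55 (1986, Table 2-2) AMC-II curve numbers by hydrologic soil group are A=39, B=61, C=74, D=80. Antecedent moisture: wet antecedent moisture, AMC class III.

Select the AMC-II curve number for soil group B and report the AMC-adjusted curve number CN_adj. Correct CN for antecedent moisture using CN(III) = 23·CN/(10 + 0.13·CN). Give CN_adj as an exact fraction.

CN_adj = 140300/1793 ≈ 78.249

NRCS table: pasture, good condition, soil group B → CN(II) = 61
CN(III) from CN(II)=61: (23·61)/(10 + 0.13·61) = 140300/1793 ≈ 78.249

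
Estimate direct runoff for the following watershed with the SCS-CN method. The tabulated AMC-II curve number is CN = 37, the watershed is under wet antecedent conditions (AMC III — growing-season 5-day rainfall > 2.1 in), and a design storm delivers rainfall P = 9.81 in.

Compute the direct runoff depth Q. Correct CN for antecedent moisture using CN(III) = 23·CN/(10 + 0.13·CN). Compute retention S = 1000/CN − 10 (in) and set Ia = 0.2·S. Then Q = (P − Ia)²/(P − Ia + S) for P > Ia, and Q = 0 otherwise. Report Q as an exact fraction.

Adjust CN=37 to AMC III: 23·37/(10 + 0.13·37) → 851 ÷ (1481/100) = 85100/1481 ≈ 57.461
Max retention: S = 1000/(85100/1481) − 10 = 6300/851 in (≈ 7.403 in)
Ia = 0.2·(6300/851) = 1260/851 in ≈ 1.481 in
Excess rainfall: 9.810 − 1.481 = 8.329 in; P > Ia so Q > 0
Q = (708831/85100)²/((708831/85100) + 6300/851) = (502441386561/7242010000)/(1338831/85100) = 55826820729/12659390900 in ≈ 4.410 in

Q = 55826820729/12659390900 in ≈ 4.410 in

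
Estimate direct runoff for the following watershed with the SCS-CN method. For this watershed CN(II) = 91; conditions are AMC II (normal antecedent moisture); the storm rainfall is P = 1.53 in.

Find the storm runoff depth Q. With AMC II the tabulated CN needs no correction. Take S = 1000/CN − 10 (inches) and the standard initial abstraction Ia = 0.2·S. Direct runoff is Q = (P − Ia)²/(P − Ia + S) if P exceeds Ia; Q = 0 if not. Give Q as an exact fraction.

Q = 16329681/21357700 in ≈ 0.765 in

AMC II — tabulated CN = 91 applies directly.
S = 1000/91 − 10 = 90/91 in ≈ 0.989 in
Ia = 0.2·(90/91) = 18/91 in ≈ 0.198 in
P − Ia = 1.530 − 0.198 = 12123/9100 ≈ 1.332 in (> 0, runoff occurs)
Q: (12123/9100)² ÷ (21123/9100) = 16329681/21357700 in (≈ 0.765 in)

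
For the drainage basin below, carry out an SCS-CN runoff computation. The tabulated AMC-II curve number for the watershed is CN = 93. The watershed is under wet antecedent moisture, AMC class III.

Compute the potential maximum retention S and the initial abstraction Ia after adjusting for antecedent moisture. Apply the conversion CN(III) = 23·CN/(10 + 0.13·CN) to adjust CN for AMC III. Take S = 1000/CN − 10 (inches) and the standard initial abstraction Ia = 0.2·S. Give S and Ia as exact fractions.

S = 700/2139 in ≈ 0.327 in; Ia = 140/2139 in ≈ 0.065 in

CN(III) from CN(II)=93: (23·93)/(10 + 0.13·93) = 213900/2209 ≈ 96.831
S = 1000/(213900/2209) − 10 = 700/2139 in ≈ 0.327 in
Ia = 0.2·(700/2139) = 140/2139 in ≈ 0.065 in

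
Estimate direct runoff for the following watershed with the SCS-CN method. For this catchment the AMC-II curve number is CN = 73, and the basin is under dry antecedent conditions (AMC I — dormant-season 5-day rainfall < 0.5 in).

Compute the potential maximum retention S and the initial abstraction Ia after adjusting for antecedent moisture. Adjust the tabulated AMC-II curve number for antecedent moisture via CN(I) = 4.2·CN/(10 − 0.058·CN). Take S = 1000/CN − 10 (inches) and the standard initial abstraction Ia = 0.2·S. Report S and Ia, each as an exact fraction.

Adjust CN=73 to AMC I: 4.2·73/(10 − 0.058·73) → (1533/5) ÷ (2883/500) = 51100/961 ≈ 53.174
S = 1000/(51100/961) − 10 = 4500/511 in ≈ 8.806 in
Initial abstraction Ia = S/5 = (4500/511)/5 = 900/511 ≈ 1.761 in

S = 4500/511 in ≈ 8.806 in; Ia = 900/511 in ≈ 1.761 in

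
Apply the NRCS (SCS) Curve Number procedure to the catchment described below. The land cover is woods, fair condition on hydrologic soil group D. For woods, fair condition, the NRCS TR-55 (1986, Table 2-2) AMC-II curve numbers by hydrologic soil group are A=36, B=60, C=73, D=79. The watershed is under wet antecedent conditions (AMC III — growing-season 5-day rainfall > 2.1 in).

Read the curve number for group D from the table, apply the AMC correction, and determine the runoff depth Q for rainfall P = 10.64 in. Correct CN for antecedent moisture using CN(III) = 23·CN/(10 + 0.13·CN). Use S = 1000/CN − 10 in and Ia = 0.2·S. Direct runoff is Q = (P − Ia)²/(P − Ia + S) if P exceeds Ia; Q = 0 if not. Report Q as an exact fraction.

Q = 15968617406/1704482275 in ≈ 9.369 in

NRCS table: woods, fair condition, soil group D → CN(II) = 79
Wet (AMC III): CN(III) = 23·79/(10 + 0.13·79) = 1817/(2027/100) = 181700/2027 ≈ 89.640
Retention S: 1000/CN − 10 with CN=89.640 → S = 2100/1817 ≈ 1.156 in
Ia = 0.2·(2100/1817) = 420/1817 in ≈ 0.231 in
Excess rainfall: 10.640 − 0.231 = 10.409 in; P > Ia so Q > 0
Q = (472822/45425)²/((472822/45425) + 2100/1817) = (223560643684/2063430625)/(525322/45425) = 15968617406/1704482275 in ≈ 9.369 in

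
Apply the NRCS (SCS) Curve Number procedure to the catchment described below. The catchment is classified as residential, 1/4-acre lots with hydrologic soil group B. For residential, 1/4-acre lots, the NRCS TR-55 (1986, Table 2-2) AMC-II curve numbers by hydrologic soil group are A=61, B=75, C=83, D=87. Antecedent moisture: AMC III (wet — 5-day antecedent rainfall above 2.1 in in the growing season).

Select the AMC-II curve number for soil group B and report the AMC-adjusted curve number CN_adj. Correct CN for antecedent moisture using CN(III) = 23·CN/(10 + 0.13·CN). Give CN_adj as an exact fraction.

CN_adj = 6900/79 ≈ 87.342

NRCS table: residential, 1/4-acre lots, soil group B → CN(II) = 75
Adjust CN=75 to AMC III: 23·75/(10 + 0.13·75) → 1725 ÷ (79/4) = 6900/79 ≈ 87.342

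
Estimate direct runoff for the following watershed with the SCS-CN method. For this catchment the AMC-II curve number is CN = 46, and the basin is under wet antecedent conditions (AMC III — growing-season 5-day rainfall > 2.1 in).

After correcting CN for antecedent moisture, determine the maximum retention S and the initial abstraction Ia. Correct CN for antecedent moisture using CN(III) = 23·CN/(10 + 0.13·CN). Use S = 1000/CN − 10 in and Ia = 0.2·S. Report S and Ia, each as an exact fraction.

Adjust CN=46 to AMC III: 23·46/(10 + 0.13·46) → 1058 ÷ (799/50) = 52900/799 ≈ 66.208
Max retention: S = 1000/(52900/799) − 10 = 2700/529 in (≈ 5.104 in)
Ia = 0.2S: 0.2·5.104 = 1.021 in (exactly 540/529)

S = 2700/529 in ≈ 5.104 in; Ia = 540/529 in ≈ 1.021 in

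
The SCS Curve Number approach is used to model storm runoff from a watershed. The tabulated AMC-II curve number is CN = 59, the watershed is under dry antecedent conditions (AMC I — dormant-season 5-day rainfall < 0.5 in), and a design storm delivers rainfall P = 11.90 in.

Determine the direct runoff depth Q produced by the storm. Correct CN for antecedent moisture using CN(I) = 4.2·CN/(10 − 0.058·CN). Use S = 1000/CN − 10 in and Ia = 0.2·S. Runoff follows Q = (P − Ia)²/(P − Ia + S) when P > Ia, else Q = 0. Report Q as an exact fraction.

Adjust CN=59 to AMC I: 4.2·59/(10 − 0.058·59) → (1239/5) ÷ (3289/500) = 123900/3289 ≈ 37.671
S = 1000/(123900/3289) − 10 = 20500/1239 in ≈ 16.546 in
Ia = 0.2S: 0.2·16.546 = 3.309 in (exactly 4100/1239)
Excess rainfall: 11.900 − 3.309 = 8.591 in; P > Ia so Q > 0
Q: (106441/12390)² ÷ (311441/12390) = 11329686481/3858753990 in (≈ 2.936 in)

Q = 11329686481/3858753990 in ≈ 2.936 in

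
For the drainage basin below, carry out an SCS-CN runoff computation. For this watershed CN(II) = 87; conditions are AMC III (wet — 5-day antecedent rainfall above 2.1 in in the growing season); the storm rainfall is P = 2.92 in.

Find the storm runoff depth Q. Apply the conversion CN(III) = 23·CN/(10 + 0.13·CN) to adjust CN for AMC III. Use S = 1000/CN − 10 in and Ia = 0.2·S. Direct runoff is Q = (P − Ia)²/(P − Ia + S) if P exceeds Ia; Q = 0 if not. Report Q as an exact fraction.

Wet (AMC III): CN(III) = 23·87/(10 + 0.13·87) = 2001/(2131/100) = 200100/2131 ≈ 93.900
S = 1000/(200100/2131) − 10 = 1300/2001 in ≈ 0.650 in
Initial abstraction Ia = S/5 = (1300/2001)/5 = 260/2001 ≈ 0.130 in
Excess rainfall: 2.920 − 0.130 = 2.790 in; P > Ia so Q > 0
Q: (139573/50025)² ÷ (172073/50025) = 19480622329/8607951825 in (≈ 2.263 in)

Q = 19480622329/8607951825 in ≈ 2.263 in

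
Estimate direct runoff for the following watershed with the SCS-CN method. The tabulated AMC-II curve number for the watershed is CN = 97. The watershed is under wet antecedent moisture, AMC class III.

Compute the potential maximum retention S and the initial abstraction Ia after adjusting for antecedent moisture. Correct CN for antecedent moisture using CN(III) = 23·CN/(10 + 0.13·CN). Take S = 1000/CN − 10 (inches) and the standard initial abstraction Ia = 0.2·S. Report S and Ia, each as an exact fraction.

CN(III) from CN(II)=97: (23·97)/(10 + 0.13·97) = 223100/2261 ≈ 98.673
S = 1000/(223100/2261) − 10 = 300/2231 in ≈ 0.134 in
Initial abstraction Ia = S/5 = (300/2231)/5 = 60/2231 ≈ 0.027 in

S = 300/2231 in ≈ 0.134 in; Ia = 60/2231 in ≈ 0.027 in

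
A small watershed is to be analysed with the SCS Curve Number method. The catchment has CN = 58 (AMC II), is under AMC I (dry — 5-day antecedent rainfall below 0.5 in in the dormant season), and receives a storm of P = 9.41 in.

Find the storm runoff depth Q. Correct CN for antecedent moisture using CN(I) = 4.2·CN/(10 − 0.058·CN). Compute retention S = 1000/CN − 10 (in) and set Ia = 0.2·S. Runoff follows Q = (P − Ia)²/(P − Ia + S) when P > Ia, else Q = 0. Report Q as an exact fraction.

Q = 298909521/195138100 in ≈ 1.532 in

CN(I) from CN(II)=58: (4.2·58)/(10 − 0.058·58) = 2900/79 ≈ 36.709
S = 1000/(2900/79) − 10 = 500/29 in ≈ 17.241 in
Ia = 0.2·(500/29) = 100/29 in ≈ 3.448 in
Since P=9.410 > Ia=3.448: effective rainfall P−Ia = 17289/2900 in
Q: (17289/2900)² ÷ (67289/2900) = 298909521/195138100 in (≈ 1.532 in)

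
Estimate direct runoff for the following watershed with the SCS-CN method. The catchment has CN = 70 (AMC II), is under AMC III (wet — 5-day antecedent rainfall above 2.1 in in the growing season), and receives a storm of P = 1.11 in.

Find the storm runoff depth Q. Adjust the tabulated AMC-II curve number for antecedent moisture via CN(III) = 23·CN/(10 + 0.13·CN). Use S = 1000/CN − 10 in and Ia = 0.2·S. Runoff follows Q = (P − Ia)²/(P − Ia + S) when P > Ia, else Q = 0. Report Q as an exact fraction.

Q = 46973547/224707700 in ≈ 0.209 in

Wet (AMC III): CN(III) = 23·70/(10 + 0.13·70) = 1610/(191/10) = 16100/191 ≈ 84.293
Max retention: S = 1000/(16100/191) − 10 = 300/161 in (≈ 1.863 in)
Ia = 0.2S: 0.2·1.863 = 0.373 in (exactly 60/161)
P − Ia = 1.110 − 0.373 = 11871/16100 ≈ 0.737 in (> 0, runoff occurs)
Q: (11871/16100)² ÷ (41871/16100) = 46973547/224707700 in (≈ 0.209 in)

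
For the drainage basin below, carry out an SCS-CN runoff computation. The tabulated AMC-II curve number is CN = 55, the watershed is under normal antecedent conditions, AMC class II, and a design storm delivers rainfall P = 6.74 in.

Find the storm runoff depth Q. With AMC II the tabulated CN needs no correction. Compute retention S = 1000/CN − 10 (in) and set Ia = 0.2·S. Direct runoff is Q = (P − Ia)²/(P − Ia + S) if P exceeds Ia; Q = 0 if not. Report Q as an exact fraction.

Q = 7879249/4018850 in ≈ 1.961 in

CN(II) = 55; AMC II needs no correction.
Max retention: S = 1000/55 − 10 = 90/11 in (≈ 8.182 in)
Initial abstraction Ia = S/5 = (90/11)/5 = 18/11 ≈ 1.636 in
Since P=6.740 > Ia=1.636: effective rainfall P−Ia = 2807/550 in
Runoff Q = (P−Ia)²/(P−Ia+S) = (5.104)²/(5.104+8.182) = 7879249/4018850 ≈ 1.961 in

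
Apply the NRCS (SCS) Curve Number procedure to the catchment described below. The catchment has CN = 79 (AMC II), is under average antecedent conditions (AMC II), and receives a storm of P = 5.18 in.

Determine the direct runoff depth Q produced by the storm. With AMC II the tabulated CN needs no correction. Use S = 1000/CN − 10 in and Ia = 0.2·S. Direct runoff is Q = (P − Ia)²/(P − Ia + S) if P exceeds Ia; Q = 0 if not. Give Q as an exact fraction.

Q = 6880129/2326550 in ≈ 2.957 in

CN(II) = 79; AMC II needs no correction.
Retention S: 1000/CN − 10 with CN=79.000 → S = 210/79 ≈ 2.658 in
Initial abstraction Ia = S/5 = (210/79)/5 = 42/79 ≈ 0.532 in
P − Ia = 5.180 − 0.532 = 18361/3950 ≈ 4.648 in (> 0, runoff occurs)
Runoff Q = (P−Ia)²/(P−Ia+S) = (4.648)²/(4.648+2.658) = 6880129/2326550 ≈ 2.957 in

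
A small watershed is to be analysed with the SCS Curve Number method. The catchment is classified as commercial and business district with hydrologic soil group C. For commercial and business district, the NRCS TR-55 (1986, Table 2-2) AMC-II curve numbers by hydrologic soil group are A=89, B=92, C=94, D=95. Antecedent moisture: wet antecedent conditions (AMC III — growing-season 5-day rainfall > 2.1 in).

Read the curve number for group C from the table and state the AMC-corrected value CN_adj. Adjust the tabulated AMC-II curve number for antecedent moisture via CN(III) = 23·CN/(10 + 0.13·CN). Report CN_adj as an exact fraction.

NRCS table: commercial and business district, soil group C → CN(II) = 94
Wet (AMC III): CN(III) = 23·94/(10 + 0.13·94) = 2162/(1111/50) = 108100/1111 ≈ 97.300

CN_adj = 108100/1111 ≈ 97.300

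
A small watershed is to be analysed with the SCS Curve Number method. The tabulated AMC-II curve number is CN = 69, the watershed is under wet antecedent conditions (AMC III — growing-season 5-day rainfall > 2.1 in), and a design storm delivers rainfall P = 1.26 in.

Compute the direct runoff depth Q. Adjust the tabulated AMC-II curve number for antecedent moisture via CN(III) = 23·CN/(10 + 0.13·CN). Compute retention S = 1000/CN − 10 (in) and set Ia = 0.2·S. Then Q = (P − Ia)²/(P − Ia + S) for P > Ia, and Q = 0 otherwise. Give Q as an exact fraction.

Q = 4758378361/17772892350 in ≈ 0.268 in

CN(III) from CN(II)=69: (23·69)/(10 + 0.13·69) = 158700/1897 ≈ 83.658
Max retention: S = 1000/(158700/1897) − 10 = 3100/1587 in (≈ 1.953 in)
Ia = 0.2·(3100/1587) = 620/1587 in ≈ 0.391 in
Excess rainfall: 1.260 − 0.391 = 0.869 in; P > Ia so Q > 0
Q = (68981/79350)²/((68981/79350) + 3100/1587) = (4758378361/6296422500)/(223981/79350) = 4758378361/17772892350 in ≈ 0.268 in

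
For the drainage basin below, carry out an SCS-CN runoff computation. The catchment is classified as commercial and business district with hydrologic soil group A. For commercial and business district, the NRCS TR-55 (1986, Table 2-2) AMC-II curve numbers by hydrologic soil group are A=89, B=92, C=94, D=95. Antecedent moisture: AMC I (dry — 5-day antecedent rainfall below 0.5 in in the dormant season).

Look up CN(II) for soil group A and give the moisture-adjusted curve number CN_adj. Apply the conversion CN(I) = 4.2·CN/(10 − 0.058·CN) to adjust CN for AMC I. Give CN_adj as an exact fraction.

NRCS table: commercial and business district, soil group A → CN(II) = 89
CN(I) from CN(II)=89: (4.2·89)/(10 − 0.058·89) = 186900/2419 ≈ 77.263

CN_adj = 186900/2419 ≈ 77.263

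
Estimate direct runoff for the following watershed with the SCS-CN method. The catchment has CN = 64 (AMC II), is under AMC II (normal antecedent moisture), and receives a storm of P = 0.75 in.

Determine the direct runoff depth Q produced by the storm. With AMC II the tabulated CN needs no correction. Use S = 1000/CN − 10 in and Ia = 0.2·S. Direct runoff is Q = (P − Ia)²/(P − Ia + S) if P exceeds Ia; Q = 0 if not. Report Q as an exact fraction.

CN(II) = 64; AMC II needs no correction.
Retention S: 1000/CN − 10 with CN=64.000 → S = 45/8 ≈ 5.625 in
Initial abstraction Ia = S/5 = (45/8)/5 = 9/8 ≈ 1.125 in
P = 0.750 ≤ Ia = 1.125 in: entire storm abstracted, Q = 0.

Q = 0 in ≈ 0.000 in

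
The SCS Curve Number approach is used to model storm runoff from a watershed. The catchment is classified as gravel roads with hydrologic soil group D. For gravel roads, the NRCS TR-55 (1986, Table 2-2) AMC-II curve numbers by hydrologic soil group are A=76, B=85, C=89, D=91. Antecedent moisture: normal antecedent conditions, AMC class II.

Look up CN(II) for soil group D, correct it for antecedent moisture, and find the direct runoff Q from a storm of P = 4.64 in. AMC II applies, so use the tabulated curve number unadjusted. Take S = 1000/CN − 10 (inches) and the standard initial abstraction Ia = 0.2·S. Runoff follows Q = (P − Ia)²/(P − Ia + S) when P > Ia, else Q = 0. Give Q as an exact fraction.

NRCS table: gravel roads, soil group D → CN(II) = 91
CN(II) = 91; AMC II needs no correction.
Retention S: 1000/CN − 10 with CN=91.000 → S = 90/91 ≈ 0.989 in
Initial abstraction Ia = S/5 = (90/91)/5 = 18/91 ≈ 0.198 in
Since P=4.640 > Ia=0.198: effective rainfall P−Ia = 10106/2275 in
Q = (10106/2275)²/((10106/2275) + 90/91) = (102131236/5175625)/(12356/2275) = 25532809/7027475 in ≈ 3.633 in

Q = 25532809/7027475 in ≈ 3.633 in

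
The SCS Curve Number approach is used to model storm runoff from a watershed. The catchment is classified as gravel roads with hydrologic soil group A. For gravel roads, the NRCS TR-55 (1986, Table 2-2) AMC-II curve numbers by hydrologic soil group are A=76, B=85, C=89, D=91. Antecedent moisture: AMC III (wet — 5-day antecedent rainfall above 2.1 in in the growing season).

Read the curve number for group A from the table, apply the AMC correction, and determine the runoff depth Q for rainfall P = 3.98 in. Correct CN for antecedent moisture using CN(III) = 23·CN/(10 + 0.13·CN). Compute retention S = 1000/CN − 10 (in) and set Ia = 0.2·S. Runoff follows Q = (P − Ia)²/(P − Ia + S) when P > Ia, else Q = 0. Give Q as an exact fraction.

NRCS table: gravel roads, soil group A → CN(II) = 76
Wet (AMC III): CN(III) = 23·76/(10 + 0.13·76) = 1748/(497/25) = 43700/497 ≈ 87.928
S = 1000/(43700/497) − 10 = 600/437 in ≈ 1.373 in
Ia = 0.2·(600/437) = 120/437 in ≈ 0.275 in
P − Ia = 3.980 − 0.275 = 80963/21850 ≈ 3.705 in (> 0, runoff occurs)
Q = (80963/21850)²/((80963/21850) + 600/437) = (6555007369/477422500)/(110963/21850) = 6555007369/2424541550 in ≈ 2.704 in

Q = 6555007369/2424541550 in ≈ 2.704 in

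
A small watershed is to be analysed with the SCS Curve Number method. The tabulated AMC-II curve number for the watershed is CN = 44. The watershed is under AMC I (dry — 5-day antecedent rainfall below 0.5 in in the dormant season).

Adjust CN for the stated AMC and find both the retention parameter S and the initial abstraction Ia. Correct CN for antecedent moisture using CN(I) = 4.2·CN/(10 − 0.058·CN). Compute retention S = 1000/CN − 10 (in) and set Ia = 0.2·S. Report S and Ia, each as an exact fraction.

Adjust CN=44 to AMC I: 4.2·44/(10 − 0.058·44) → (924/5) ÷ (931/125) = 3300/133 ≈ 24.812
Max retention: S = 1000/(3300/133) − 10 = 1000/33 in (≈ 30.303 in)
Ia = 0.2·(1000/33) = 200/33 in ≈ 6.061 in

S = 1000/33 in ≈ 30.303 in; Ia = 200/33 in ≈ 6.061 in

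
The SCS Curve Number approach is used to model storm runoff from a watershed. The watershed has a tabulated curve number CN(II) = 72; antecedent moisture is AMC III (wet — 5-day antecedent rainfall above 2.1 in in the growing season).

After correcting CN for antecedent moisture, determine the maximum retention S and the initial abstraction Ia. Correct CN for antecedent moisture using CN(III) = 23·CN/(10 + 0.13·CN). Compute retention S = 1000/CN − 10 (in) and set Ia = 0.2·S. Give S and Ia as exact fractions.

CN(III) from CN(II)=72: (23·72)/(10 + 0.13·72) = 10350/121 ≈ 85.537
Retention S: 1000/CN − 10 with CN=85.537 → S = 350/207 ≈ 1.691 in
Initial abstraction Ia = S/5 = (350/207)/5 = 70/207 ≈ 0.338 in

S = 350/207 in ≈ 1.691 in; Ia = 70/207 in ≈ 0.338 in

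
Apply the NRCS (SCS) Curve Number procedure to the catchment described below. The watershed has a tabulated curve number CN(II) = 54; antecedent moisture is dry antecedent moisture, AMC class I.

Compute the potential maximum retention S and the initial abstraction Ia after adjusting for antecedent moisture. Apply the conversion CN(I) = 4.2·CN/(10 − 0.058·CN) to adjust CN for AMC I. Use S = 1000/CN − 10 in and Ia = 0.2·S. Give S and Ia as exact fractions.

S = 11500/567 in ≈ 20.282 in; Ia = 2300/567 in ≈ 4.056 in

Adjust CN=54 to AMC I: 4.2·54/(10 − 0.058·54) → (1134/5) ÷ (1717/250) = 56700/1717 ≈ 33.023
S = 1000/(56700/1717) − 10 = 11500/567 in ≈ 20.282 in
Ia = 0.2S: 0.2·20.282 = 4.056 in (exactly 2300/567)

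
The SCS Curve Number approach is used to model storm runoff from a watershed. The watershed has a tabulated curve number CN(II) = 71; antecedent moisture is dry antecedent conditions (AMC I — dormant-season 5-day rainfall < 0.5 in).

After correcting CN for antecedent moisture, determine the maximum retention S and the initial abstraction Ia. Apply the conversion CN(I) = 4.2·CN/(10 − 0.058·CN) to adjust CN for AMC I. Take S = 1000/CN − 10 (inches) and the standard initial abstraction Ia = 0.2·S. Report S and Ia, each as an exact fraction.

Dry (AMC I): CN(I) = 4.2·71/(10 − 0.058·71) = (1491/5)/(2941/500) = 149100/2941 ≈ 50.697
Max retention: S = 1000/(149100/2941) − 10 = 14500/1491 in (≈ 9.725 in)
Ia = 0.2S: 0.2·9.725 = 1.945 in (exactly 2900/1491)

S = 14500/1491 in ≈ 9.725 in; Ia = 2900/1491 in ≈ 1.945 in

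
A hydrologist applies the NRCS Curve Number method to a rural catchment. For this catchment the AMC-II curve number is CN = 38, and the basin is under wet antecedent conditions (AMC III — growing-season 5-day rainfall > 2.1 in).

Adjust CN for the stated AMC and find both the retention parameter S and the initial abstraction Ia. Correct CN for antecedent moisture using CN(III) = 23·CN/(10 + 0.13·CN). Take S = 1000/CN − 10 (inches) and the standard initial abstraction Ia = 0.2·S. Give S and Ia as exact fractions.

S = 3100/437 in ≈ 7.094 in; Ia = 620/437 in ≈ 1.419 in

CN(III) from CN(II)=38: (23·38)/(10 + 0.13·38) = 43700/747 ≈ 58.501
Retention S: 1000/CN − 10 with CN=58.501 → S = 3100/437 ≈ 7.094 in
Initial abstraction Ia = S/5 = (3100/437)/5 = 620/437 ≈ 1.419 in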